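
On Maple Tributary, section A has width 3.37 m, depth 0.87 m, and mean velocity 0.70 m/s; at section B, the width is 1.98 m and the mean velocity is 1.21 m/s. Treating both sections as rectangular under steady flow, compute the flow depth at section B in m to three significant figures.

0.857 m

Q = A₁V₁ = (3.37×0.87) × 0.70 = 2.052 m³/s
d₂ = Q/(b₂ V₂) = 2.052/(1.98×1.21) = 0.8566 m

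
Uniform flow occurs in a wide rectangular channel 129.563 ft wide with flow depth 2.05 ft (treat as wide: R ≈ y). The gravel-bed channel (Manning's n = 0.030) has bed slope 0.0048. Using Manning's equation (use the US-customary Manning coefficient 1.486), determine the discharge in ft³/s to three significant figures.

1470 ft³/s

A = b·y = 129.563 × 2.05 = 265.6 ft²
Wide channel: R ≈ y = 2.05 ft
Q = (1.486/n)·A·R^(2/3)·S^(1/2) = (1.486/0.030) × 265.6 × 2.050^(2/3) × 0.0048^(1/2) = 1471 ft³/s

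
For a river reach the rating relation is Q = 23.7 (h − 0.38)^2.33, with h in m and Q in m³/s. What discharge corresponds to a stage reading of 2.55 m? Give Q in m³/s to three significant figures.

144 m³/s

Q = 23.7 × (2.55 − 0.38)^2.33 = 23.7 × 2.17^2.33 = 144.1 m³/s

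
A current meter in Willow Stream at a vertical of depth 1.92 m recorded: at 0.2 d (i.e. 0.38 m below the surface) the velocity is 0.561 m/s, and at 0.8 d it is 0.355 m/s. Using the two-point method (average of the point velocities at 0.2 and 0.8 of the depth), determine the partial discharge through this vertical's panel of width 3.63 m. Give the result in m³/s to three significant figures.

v̄ = (0.561 + 0.355) / 2 = 0.4580 m/s
q = v̄ × d × w = 0.4580 × 1.92 × 3.63 = 3.192 m³/s

3.19 m³/s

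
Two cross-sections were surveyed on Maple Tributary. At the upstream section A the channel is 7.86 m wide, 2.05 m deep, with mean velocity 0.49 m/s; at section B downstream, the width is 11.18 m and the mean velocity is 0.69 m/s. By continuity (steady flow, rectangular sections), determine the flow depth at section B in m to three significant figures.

Q = A₁V₁ = (7.86×2.05) × 0.49 = 7.895 m³/s
d₂ = Q/(b₂ V₂) = 7.895/(11.18×0.69) = 1.023 m

1.02 m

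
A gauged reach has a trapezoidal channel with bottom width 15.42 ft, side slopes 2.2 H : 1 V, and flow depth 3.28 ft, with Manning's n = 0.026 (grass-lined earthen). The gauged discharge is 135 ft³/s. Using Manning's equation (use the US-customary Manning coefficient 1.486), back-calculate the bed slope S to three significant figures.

A = (b + z·y)·y = (15.42 + 2.2×3.28)×3.28 = 74.25 ft²
P = b + 2y√(1+z²) = 15.42 + 2×3.28×√(1+2.2²) = 31.27 ft
R = A/P = 74.25/31.27 = 2.374 ft
S = (Q·n / (1.486·A·R^(2/3)))² = (135×0.026 / (1.486×74.25×1.780))² = 0.0003196

0.000320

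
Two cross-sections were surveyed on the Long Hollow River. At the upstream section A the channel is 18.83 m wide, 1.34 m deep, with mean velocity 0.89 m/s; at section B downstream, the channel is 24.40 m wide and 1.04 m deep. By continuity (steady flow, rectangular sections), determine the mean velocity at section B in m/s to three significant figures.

Q = A₁V₁ = (18.83×1.34) × 0.89 = 22.46 m³/s
A₂ = 24.40 × 1.04 = 25.38 m²
V₂ = Q/A₂ = 22.46/25.38 = 0.8850 m/s

0.885 m/s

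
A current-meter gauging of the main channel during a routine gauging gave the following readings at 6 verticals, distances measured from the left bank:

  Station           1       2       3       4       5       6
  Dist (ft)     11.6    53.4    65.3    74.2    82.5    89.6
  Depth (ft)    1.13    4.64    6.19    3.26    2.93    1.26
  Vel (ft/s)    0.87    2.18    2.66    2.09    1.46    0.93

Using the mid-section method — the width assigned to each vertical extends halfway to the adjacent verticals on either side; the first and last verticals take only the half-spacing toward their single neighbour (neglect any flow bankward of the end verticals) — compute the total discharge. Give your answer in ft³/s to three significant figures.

w_1 = (53.4 − 11.6)/2 = 20.9 ft; q_1 = 0.87 × 1.13 × 20.9 = 20.55 ft³/s
w_2 = (65.3 − 11.6)/2 = 26.85 ft; q_2 = 2.18 × 4.64 × 26.85 = 271.6 ft³/s
w_3 = (74.2 − 53.4)/2 = 10.4 ft; q_3 = 2.66 × 6.19 × 10.4 = 171.2 ft³/s
w_4 = (82.5 − 65.3)/2 = 8.6 ft; q_4 = 2.09 × 3.26 × 8.6 = 58.60 ft³/s
w_5 = (89.6 − 74.2)/2 = 7.7 ft; q_5 = 1.46 × 2.93 × 7.7 = 32.94 ft³/s
w_6 = (89.6 − 82.5)/2 = 3.55 ft; q_6 = 0.93 × 1.26 × 3.55 = 4.160 ft³/s
Q = Σ qᵢ = 559.1 ft³/s

559 ft³/s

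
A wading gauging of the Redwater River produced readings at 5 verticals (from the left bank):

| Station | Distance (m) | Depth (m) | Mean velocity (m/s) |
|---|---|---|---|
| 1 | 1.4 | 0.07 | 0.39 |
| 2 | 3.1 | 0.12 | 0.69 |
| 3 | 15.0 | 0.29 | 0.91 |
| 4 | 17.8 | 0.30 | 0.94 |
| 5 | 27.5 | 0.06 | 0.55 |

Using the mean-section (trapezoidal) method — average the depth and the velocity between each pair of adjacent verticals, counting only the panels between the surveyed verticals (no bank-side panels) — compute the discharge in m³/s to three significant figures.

Panel 1-2: Δb = 1.7 m, d̄ = (0.07+0.12)/2 = 0.095, v̄ = (0.39+0.69)/2 = 0.54 → q = 1.7×0.095×0.54 = 0.08721 m³/s
Panel 2-3: Δb = 11.9 m, d̄ = (0.12+0.29)/2 = 0.205, v̄ = (0.69+0.91)/2 = 0.8 → q = 11.9×0.205×0.8 = 1.952 m³/s
Panel 3-4: Δb = 2.8 m, d̄ = (0.29+0.30)/2 = 0.295, v̄ = (0.91+0.94)/2 = 0.925 → q = 2.8×0.295×0.925 = 0.7641 m³/s
Panel 4-5: Δb = 9.7 m, d̄ = (0.30+0.06)/2 = 0.18, v̄ = (0.94+0.55)/2 = 0.745 → q = 9.7×0.18×0.745 = 1.301 m³/s
Q = Σ q = 4.104 m³/s

4.10 m³/s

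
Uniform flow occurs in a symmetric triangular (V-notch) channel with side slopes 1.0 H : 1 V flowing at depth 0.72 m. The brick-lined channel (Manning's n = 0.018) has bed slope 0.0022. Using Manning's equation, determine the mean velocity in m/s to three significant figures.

1.05 m/s

A = z·y² = 1.0×0.72² = 0.5184 m²
P = 2y√(1+z²) = 2×0.72×√(1+1.0²) = 2.036 m
R = A/P = 0.5184/2.036 = 0.2546 m
Q = (1/n)·A·R^(2/3)·S^(1/2) = (1/0.018) × 0.5184 × 0.2546^(2/3) × 0.0022^(1/2) = 0.5426 m³/s
V = Q/A = 0.5426/0.5184 = 1.047 m/s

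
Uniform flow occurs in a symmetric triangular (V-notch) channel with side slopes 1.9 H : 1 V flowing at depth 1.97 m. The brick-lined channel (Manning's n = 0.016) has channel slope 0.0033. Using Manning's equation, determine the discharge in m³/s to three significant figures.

24.2 m³/s

A = z·y² = 1.9×1.97² = 7.374 m²
P = 2y√(1+z²) = 2×1.97×√(1+1.9²) = 8.460 m
R = A/P = 7.374/8.460 = 0.8716 m
Q = (1/n)·A·R^(2/3)·S^(1/2) = (1/0.016) × 7.374 × 0.8716^(2/3) × 0.0033^(1/2) = 24.16 m³/s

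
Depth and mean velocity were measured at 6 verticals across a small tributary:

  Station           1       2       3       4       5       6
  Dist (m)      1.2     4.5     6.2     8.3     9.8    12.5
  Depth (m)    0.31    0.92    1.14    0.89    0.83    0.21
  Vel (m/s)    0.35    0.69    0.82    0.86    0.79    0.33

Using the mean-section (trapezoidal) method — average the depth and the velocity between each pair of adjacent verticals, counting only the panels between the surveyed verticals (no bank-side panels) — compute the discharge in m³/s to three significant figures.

Panel 1-2: Δb = 3.3 m, d̄ = (0.31+0.92)/2 = 0.615, v̄ = (0.35+0.69)/2 = 0.52 → q = 3.3×0.615×0.52 = 1.055 m³/s
Panel 2-3: Δb = 1.7 m, d̄ = (0.92+1.14)/2 = 1.03, v̄ = (0.69+0.82)/2 = 0.755 → q = 1.7×1.03×0.755 = 1.322 m³/s
Panel 3-4: Δb = 2.1 m, d̄ = (1.14+0.89)/2 = 1.015, v̄ = (0.82+0.86)/2 = 0.84 → q = 2.1×1.015×0.84 = 1.790 m³/s
Panel 4-5: Δb = 1.5 m, d̄ = (0.89+0.83)/2 = 0.86, v̄ = (0.86+0.79)/2 = 0.825 → q = 1.5×0.86×0.825 = 1.064 m³/s
Panel 5-6: Δb = 2.7 m, d̄ = (0.83+0.21)/2 = 0.52, v̄ = (0.79+0.33)/2 = 0.56 → q = 2.7×0.52×0.56 = 0.7862 m³/s
Q = Σ q = 6.018 m³/s

6.02 m³/s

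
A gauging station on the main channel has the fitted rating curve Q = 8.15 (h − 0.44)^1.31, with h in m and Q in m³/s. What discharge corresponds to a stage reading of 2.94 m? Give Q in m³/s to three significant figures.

Q = 8.15 × (2.94 − 0.44)^1.31 = 8.15 × 2.5^1.31 = 27.07 m³/s

27.1 m³/s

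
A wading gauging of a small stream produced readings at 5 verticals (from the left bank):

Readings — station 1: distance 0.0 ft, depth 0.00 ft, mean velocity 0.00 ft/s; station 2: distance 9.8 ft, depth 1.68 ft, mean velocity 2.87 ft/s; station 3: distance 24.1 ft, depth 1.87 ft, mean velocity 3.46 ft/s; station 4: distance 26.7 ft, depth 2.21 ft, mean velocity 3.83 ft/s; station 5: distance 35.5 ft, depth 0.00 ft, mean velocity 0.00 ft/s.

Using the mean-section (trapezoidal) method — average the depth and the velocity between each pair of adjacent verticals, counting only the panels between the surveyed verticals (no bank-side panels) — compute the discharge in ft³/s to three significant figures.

Panel 1-2: Δb = 9.8 ft, d̄ = (0.00+1.68)/2 = 0.84, v̄ = (0.00+2.87)/2 = 1.435 → q = 9.8×0.84×1.435 = 11.81 ft³/s
Panel 2-3: Δb = 14.3 ft, d̄ = (1.68+1.87)/2 = 1.775, v̄ = (2.87+3.46)/2 = 3.165 → q = 14.3×1.775×3.165 = 80.34 ft³/s
Panel 3-4: Δb = 2.6 ft, d̄ = (1.87+2.21)/2 = 2.04, v̄ = (3.46+3.83)/2 = 3.645 → q = 2.6×2.04×3.645 = 19.33 ft³/s
Panel 4-5: Δb = 8.8 ft, d̄ = (2.21+0.00)/2 = 1.105, v̄ = (3.83+0.00)/2 = 1.915 → q = 8.8×1.105×1.915 = 18.62 ft³/s
Q = Σ q = 130.1 ft³/s

130 ft³/s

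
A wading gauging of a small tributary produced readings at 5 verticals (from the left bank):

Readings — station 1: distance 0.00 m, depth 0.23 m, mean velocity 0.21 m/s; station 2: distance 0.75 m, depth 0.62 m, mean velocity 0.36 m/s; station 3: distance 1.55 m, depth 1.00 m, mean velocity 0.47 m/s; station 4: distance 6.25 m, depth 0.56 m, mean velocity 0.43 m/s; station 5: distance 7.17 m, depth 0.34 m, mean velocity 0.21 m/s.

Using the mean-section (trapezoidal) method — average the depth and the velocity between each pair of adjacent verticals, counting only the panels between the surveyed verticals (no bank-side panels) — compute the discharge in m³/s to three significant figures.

Panel 1-2: Δb = 0.75 m, d̄ = (0.23+0.62)/2 = 0.425, v̄ = (0.21+0.36)/2 = 0.285 → q = 0.75×0.425×0.285 = 0.09084 m³/s
Panel 2-3: Δb = 0.8 m, d̄ = (0.62+1.00)/2 = 0.81, v̄ = (0.36+0.47)/2 = 0.415 → q = 0.8×0.81×0.415 = 0.2689 m³/s
Panel 3-4: Δb = 4.7 m, d̄ = (1.00+0.56)/2 = 0.78, v̄ = (0.47+0.43)/2 = 0.45 → q = 4.7×0.78×0.45 = 1.650 m³/s
Panel 4-5: Δb = 0.92 m, d̄ = (0.56+0.34)/2 = 0.45, v̄ = (0.43+0.21)/2 = 0.32 → q = 0.92×0.45×0.32 = 0.1325 m³/s
Q = Σ q = 2.142 m³/s

2.14 m³/s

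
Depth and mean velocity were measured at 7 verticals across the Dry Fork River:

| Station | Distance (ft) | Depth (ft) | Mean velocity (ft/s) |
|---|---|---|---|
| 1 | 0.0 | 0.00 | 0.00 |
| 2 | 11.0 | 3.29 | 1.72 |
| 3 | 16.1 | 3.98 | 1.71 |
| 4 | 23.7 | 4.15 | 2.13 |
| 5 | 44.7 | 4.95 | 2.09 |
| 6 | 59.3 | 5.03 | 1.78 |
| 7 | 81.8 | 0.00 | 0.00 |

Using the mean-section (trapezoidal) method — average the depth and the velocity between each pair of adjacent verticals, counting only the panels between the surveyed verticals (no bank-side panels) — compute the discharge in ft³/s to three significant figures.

500 ft³/s

Panel 1-2: Δb = 11 ft, d̄ = (0.00+3.29)/2 = 1.645, v̄ = (0.00+1.72)/2 = 0.86 → q = 11×1.645×0.86 = 15.56 ft³/s
Panel 2-3: Δb = 5.1 ft, d̄ = (3.29+3.98)/2 = 3.635, v̄ = (1.72+1.71)/2 = 1.715 → q = 5.1×3.635×1.715 = 31.79 ft³/s
Panel 3-4: Δb = 7.6 ft, d̄ = (3.98+4.15)/2 = 4.065, v̄ = (1.71+2.13)/2 = 1.92 → q = 7.6×4.065×1.92 = 59.32 ft³/s
Panel 4-5: Δb = 21 ft, d̄ = (4.15+4.95)/2 = 4.55, v̄ = (2.13+2.09)/2 = 2.11 → q = 21×4.55×2.11 = 201.6 ft³/s
Panel 5-6: Δb = 14.6 ft, d̄ = (4.95+5.03)/2 = 4.99, v̄ = (2.09+1.78)/2 = 1.935 → q = 14.6×4.99×1.935 = 141.0 ft³/s
Panel 6-7: Δb = 22.5 ft, d̄ = (5.03+0.00)/2 = 2.515, v̄ = (1.78+0.00)/2 = 0.89 → q = 22.5×2.515×0.89 = 50.36 ft³/s
Q = Σ q = 499.6 ft³/s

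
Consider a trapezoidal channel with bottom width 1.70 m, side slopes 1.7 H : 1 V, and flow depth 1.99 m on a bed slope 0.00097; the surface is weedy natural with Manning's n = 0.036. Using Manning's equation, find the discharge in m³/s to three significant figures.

A = (b + z·y)·y = (1.70 + 1.7×1.99)×1.99 = 10.12 m²
P = b + 2y√(1+z²) = 1.70 + 2×1.99×√(1+1.7²) = 9.550 m
R = A/P = 10.12/9.550 = 1.059 m
Q = (1/n)·A·R^(2/3)·S^(1/2) = (1/0.036) × 10.12 × 1.059^(2/3) × 0.00097^(1/2) = 9.093 m³/s

9.09 m³/s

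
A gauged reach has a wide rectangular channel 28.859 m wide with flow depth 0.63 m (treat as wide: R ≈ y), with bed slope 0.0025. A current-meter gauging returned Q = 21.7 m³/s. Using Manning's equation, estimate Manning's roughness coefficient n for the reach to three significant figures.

0.0308

A = b·y = 28.859 × 0.63 = 18.18 m²
Wide channel: R ≈ y = 0.63 m
n = (1/Q)·A·R^(2/3)·S^(1/2) = (1/21.7) × 18.18 × 0.7349 × 0.05000 = 0.03079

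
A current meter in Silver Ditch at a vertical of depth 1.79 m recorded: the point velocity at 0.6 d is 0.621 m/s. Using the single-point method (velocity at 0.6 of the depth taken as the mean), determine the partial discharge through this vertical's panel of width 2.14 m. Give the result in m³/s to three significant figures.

v̄ = v₀.₆ = 0.621 m/s
q = v̄ × d × w = 0.6210 × 1.79 × 2.14 = 2.379 m³/s

2.38 m³/s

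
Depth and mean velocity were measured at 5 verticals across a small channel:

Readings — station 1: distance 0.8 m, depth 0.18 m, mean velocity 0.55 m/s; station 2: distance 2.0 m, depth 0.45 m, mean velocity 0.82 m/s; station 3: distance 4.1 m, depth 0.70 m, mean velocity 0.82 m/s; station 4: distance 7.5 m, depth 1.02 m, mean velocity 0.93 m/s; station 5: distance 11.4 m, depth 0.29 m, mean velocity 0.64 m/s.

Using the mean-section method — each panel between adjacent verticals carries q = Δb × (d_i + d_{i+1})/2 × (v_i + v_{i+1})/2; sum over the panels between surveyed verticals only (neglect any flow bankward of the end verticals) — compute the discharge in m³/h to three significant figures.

20900 m³/h

Panel 1-2: Δb = 1.2 m, d̄ = (0.18+0.45)/2 = 0.315, v̄ = (0.55+0.82)/2 = 0.685 → q = 1.2×0.315×0.685 = 0.2589 m³/s
Panel 2-3: Δb = 2.1 m, d̄ = (0.45+0.70)/2 = 0.575, v̄ = (0.82+0.82)/2 = 0.82 → q = 2.1×0.575×0.82 = 0.9902 m³/s
Panel 3-4: Δb = 3.4 m, d̄ = (0.70+1.02)/2 = 0.86, v̄ = (0.82+0.93)/2 = 0.875 → q = 3.4×0.86×0.875 = 2.559 m³/s
Panel 4-5: Δb = 3.9 m, d̄ = (1.02+0.29)/2 = 0.655, v̄ = (0.93+0.64)/2 = 0.785 → q = 3.9×0.655×0.785 = 2.005 m³/s
Q = Σ q = 5.813 m³/s
= 5.813 × 3600 = 20930 m³/h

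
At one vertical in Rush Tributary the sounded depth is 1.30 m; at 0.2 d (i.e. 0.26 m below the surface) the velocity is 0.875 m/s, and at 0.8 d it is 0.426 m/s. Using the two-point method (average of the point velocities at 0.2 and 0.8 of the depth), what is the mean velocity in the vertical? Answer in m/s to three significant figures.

0.651 m/s

v̄ = (0.875 + 0.426) / 2 = 0.6505 m/s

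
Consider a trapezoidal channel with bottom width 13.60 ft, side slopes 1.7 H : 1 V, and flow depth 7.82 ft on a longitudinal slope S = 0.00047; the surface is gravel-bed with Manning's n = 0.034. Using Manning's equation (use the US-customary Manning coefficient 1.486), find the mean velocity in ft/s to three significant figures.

2.67 ft/s

A = (b + z·y)·y = (13.60 + 1.7×7.82)×7.82 = 210.3 ft²
P = b + 2y√(1+z²) = 13.60 + 2×7.82×√(1+1.7²) = 44.45 ft
R = A/P = 210.3/44.45 = 4.732 ft
Q = (1.486/n)·A·R^(2/3)·S^(1/2) = (1.486/0.034) × 210.3 × 4.732^(2/3) × 0.00047^(1/2) = 561.6 ft³/s
V = Q/A = 561.6/210.3 = 2.671 ft/s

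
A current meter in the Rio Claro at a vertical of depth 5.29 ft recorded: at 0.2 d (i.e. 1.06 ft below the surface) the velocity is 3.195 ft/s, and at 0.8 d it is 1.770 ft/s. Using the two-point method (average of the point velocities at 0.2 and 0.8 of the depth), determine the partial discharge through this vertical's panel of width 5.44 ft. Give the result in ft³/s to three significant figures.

v̄ = (3.195 + 1.770) / 2 = 2.483 ft/s
q = v̄ × d × w = 2.483 × 5.29 × 5.44 = 71.44 ft³/s

71.4 ft³/s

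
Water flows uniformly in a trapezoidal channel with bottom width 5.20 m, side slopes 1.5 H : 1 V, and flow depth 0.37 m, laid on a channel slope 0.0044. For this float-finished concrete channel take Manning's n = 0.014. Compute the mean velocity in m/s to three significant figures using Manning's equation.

2.24 m/s

A = (b + z·y)·y = (5.20 + 1.5×0.37)×0.37 = 2.129 m²
P = b + 2y√(1+z²) = 5.20 + 2×0.37×√(1+1.5²) = 6.534 m
R = A/P = 2.129/6.534 = 0.3259 m
Q = (1/n)·A·R^(2/3)·S^(1/2) = (1/0.014) × 2.129 × 0.3259^(2/3) × 0.0044^(1/2) = 4.778 m³/s
V = Q/A = 4.778/2.129 = 2.244 m/s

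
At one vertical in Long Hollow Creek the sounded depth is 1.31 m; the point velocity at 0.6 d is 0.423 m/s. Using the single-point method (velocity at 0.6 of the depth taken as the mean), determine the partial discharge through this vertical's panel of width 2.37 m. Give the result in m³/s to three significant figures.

v̄ = v₀.₆ = 0.423 m/s
q = v̄ × d × w = 0.4230 × 1.31 × 2.37 = 1.313 m³/s

1.31 m³/s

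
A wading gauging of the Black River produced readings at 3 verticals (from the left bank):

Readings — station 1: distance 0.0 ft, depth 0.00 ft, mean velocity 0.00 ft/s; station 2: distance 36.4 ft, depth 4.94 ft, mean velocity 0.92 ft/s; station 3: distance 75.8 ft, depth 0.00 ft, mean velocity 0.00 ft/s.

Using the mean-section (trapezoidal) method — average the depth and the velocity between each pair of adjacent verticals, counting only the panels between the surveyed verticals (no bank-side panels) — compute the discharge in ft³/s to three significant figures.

Panel 1-2: Δb = 36.4 ft, d̄ = (0.00+4.94)/2 = 2.47, v̄ = (0.00+0.92)/2 = 0.46 → q = 36.4×2.47×0.46 = 41.36 ft³/s
Panel 2-3: Δb = 39.4 ft, d̄ = (4.94+0.00)/2 = 2.47, v̄ = (0.92+0.00)/2 = 0.46 → q = 39.4×2.47×0.46 = 44.77 ft³/s
Q = Σ q = 86.12 ft³/s

86.1 ft³/s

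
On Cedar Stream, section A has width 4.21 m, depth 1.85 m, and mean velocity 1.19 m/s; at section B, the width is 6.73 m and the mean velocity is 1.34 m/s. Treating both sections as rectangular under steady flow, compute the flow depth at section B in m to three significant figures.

1.03 m

Q = A₁V₁ = (4.21×1.85) × 1.19 = 9.268 m³/s
d₂ = Q/(b₂ V₂) = 9.268/(6.73×1.34) = 1.028 m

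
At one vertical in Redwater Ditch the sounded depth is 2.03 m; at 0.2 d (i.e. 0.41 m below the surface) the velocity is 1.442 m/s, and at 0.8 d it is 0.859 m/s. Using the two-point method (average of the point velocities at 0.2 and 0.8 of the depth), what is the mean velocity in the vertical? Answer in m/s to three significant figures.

1.15 m/s

v̄ = (1.442 + 0.859) / 2 = 1.151 m/s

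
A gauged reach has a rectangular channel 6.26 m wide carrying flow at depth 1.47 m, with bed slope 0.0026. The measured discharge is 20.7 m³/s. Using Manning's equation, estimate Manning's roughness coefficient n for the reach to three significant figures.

A = b·y = 6.26 × 1.47 = 9.202 m²
P = b + 2y = 6.26 + 2×1.47 = 9.200 m
R = A/P = 9.202/9.200 = 1.000 m
n = (1/Q)·A·R^(2/3)·S^(1/2) = (1/20.7) × 9.202 × 1.000 × 0.05099 = 0.02267

0.0227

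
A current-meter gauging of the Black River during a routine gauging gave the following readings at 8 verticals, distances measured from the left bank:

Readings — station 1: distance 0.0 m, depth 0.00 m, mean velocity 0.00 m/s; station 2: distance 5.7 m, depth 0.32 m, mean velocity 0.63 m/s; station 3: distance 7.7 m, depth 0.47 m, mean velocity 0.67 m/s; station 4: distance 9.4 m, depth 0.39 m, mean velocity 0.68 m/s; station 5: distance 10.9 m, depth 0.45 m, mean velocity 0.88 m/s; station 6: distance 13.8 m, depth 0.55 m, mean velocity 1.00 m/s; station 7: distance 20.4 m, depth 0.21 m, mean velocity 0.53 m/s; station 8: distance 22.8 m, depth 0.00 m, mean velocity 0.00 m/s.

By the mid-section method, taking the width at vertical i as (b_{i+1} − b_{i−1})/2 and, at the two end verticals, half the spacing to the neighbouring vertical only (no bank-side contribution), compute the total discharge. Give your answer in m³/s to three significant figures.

5.77 m³/s

w_2 = (7.7 − 0.0)/2 = 3.85 m; q_2 = 0.63 × 0.32 × 3.85 = 0.7762 m³/s
w_3 = (9.4 − 5.7)/2 = 1.85 m; q_3 = 0.67 × 0.47 × 1.85 = 0.5826 m³/s
w_4 = (10.9 − 7.7)/2 = 1.6 m; q_4 = 0.68 × 0.39 × 1.6 = 0.4243 m³/s
w_5 = (13.8 − 9.4)/2 = 2.2 m; q_5 = 0.88 × 0.45 × 2.2 = 0.8712 m³/s
w_6 = (20.4 − 10.9)/2 = 4.75 m; q_6 = 1.00 × 0.55 × 4.75 = 2.613 m³/s
w_7 = (22.8 − 13.8)/2 = 4.5 m; q_7 = 0.53 × 0.21 × 4.5 = 0.5009 m³/s
Stations 1, 8 contribute zero (depth or velocity is 0).
Q = Σ qᵢ = 5.768 m³/s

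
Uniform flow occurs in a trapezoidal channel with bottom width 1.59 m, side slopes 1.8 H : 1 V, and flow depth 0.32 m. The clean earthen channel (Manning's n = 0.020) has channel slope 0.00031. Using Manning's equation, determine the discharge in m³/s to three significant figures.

A = (b + z·y)·y = (1.59 + 1.8×0.32)×0.32 = 0.6931 m²
P = b + 2y√(1+z²) = 1.59 + 2×0.32×√(1+1.8²) = 2.908 m
R = A/P = 0.6931/2.908 = 0.2384 m
Q = (1/n)·A·R^(2/3)·S^(1/2) = (1/0.020) × 0.6931 × 0.2384^(2/3) × 0.00031^(1/2) = 0.2346 m³/s

0.235 m³/s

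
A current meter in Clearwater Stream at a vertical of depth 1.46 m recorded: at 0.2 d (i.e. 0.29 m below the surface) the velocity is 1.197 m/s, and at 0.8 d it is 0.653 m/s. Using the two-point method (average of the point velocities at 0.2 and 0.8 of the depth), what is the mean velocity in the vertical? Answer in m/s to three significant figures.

0.925 m/s

v̄ = (1.197 + 0.653) / 2 = 0.9250 m/s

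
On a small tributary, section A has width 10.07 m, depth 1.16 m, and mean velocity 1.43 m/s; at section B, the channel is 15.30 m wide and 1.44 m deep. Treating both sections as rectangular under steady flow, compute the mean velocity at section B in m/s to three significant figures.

Q = A₁V₁ = (10.07×1.16) × 1.43 = 16.70 m³/s
A₂ = 15.30 × 1.44 = 22.03 m²
V₂ = Q/A₂ = 16.70/22.03 = 0.7582 m/s

0.758 m/s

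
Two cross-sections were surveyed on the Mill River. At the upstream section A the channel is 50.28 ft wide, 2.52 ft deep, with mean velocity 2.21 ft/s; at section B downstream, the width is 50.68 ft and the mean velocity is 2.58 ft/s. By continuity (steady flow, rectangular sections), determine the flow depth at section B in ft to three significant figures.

Q = A₁V₁ = (50.28×2.52) × 2.21 = 280.0 ft³/s
d₂ = Q/(b₂ V₂) = 280.0/(50.68×2.58) = 2.142 ft

2.14 ft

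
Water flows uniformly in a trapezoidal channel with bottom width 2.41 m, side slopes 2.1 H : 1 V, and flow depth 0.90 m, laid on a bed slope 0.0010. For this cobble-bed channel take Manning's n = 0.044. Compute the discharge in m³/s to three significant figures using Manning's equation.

1.95 m³/s

A = (b + z·y)·y = (2.41 + 2.1×0.90)×0.90 = 3.870 m²
P = b + 2y√(1+z²) = 2.41 + 2×0.90×√(1+2.1²) = 6.597 m
R = A/P = 3.870/6.597 = 0.5867 m
Q = (1/n)·A·R^(2/3)·S^(1/2) = (1/0.044) × 3.870 × 0.5867^(2/3) × 0.0010^(1/2) = 1.949 m³/s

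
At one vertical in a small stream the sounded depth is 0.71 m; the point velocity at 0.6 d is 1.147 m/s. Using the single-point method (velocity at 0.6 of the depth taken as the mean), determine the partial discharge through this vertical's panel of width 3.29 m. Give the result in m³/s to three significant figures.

v̄ = v₀.₆ = 1.147 m/s
q = v̄ × d × w = 1.147 × 0.71 × 3.29 = 2.679 m³/s

2.68 m³/s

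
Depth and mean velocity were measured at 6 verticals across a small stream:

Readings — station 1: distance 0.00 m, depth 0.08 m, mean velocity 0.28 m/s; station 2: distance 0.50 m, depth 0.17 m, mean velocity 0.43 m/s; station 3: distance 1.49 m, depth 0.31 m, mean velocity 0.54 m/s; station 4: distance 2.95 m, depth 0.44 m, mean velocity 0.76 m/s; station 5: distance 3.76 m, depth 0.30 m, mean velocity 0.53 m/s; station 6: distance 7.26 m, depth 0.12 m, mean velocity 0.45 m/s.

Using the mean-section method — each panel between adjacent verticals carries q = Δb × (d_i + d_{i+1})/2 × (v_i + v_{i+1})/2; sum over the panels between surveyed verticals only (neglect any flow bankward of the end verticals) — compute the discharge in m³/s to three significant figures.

Panel 1-2: Δb = 0.5 m, d̄ = (0.08+0.17)/2 = 0.125, v̄ = (0.28+0.43)/2 = 0.355 → q = 0.5×0.125×0.355 = 0.02219 m³/s
Panel 2-3: Δb = 0.99 m, d̄ = (0.17+0.31)/2 = 0.24, v̄ = (0.43+0.54)/2 = 0.485 → q = 0.99×0.24×0.485 = 0.1152 m³/s
Panel 3-4: Δb = 1.46 m, d̄ = (0.31+0.44)/2 = 0.375, v̄ = (0.54+0.76)/2 = 0.65 → q = 1.46×0.375×0.65 = 0.3559 m³/s
Panel 4-5: Δb = 0.81 m, d̄ = (0.44+0.30)/2 = 0.37, v̄ = (0.76+0.53)/2 = 0.645 → q = 0.81×0.37×0.645 = 0.1933 m³/s
Panel 5-6: Δb = 3.5 m, d̄ = (0.30+0.12)/2 = 0.21, v̄ = (0.53+0.45)/2 = 0.49 → q = 3.5×0.21×0.49 = 0.3602 m³/s
Q = Σ q = 1.047 m³/s

1.05 m³/s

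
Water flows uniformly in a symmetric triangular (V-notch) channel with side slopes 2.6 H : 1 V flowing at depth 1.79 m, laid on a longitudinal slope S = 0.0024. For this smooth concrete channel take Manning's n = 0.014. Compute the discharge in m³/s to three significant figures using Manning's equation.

A = z·y² = 2.6×1.79² = 8.331 m²
P = 2y√(1+z²) = 2×1.79×√(1+2.6²) = 9.973 m
R = A/P = 8.331/9.973 = 0.8353 m
Q = (1/n)·A·R^(2/3)·S^(1/2) = (1/0.014) × 8.331 × 0.8353^(2/3) × 0.0024^(1/2) = 25.86 m³/s

25.9 m³/s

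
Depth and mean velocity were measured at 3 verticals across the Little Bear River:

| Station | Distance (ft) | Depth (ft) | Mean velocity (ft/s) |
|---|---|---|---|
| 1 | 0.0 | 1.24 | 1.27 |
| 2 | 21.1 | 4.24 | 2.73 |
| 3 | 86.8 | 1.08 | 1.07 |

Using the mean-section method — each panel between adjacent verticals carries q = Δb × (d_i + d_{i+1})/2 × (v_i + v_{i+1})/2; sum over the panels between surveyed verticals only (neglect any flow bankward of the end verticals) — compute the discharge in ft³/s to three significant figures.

Panel 1-2: Δb = 21.1 ft, d̄ = (1.24+4.24)/2 = 2.74, v̄ = (1.27+2.73)/2 = 2 → q = 21.1×2.74×2 = 115.6 ft³/s
Panel 2-3: Δb = 65.7 ft, d̄ = (4.24+1.08)/2 = 2.66, v̄ = (2.73+1.07)/2 = 1.9 → q = 65.7×2.66×1.9 = 332.0 ft³/s
Q = Σ q = 447.7 ft³/s

448 ft³/s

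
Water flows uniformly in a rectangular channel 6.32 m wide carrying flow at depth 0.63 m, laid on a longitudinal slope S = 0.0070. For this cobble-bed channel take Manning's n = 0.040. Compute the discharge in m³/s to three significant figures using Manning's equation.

5.42 m³/s

A = b·y = 6.32 × 0.63 = 3.982 m²
P = b + 2y = 6.32 + 2×0.63 = 7.580 m
R = A/P = 3.982/7.580 = 0.5253 m
Q = (1/n)·A·R^(2/3)·S^(1/2) = (1/0.040) × 3.982 × 0.5253^(2/3) × 0.0070^(1/2) = 5.422 m³/s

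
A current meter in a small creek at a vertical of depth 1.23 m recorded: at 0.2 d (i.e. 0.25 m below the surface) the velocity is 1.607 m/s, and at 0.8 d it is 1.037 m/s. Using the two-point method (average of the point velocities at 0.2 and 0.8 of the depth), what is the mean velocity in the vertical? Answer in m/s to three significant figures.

v̄ = (1.607 + 1.037) / 2 = 1.322 m/s

1.32 m/s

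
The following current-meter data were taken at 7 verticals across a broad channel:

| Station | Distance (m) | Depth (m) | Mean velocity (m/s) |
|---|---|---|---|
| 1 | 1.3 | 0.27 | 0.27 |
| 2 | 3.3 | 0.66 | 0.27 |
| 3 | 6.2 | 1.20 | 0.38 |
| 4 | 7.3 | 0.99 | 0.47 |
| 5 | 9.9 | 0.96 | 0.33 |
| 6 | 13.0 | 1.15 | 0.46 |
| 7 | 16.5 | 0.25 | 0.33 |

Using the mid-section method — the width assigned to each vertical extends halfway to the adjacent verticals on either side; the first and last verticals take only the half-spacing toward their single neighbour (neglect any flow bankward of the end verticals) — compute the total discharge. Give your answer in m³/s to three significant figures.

w_1 = (3.3 − 1.3)/2 = 1 m; q_1 = 0.27 × 0.27 × 1 = 0.07290 m³/s
w_2 = (6.2 − 1.3)/2 = 2.45 m; q_2 = 0.27 × 0.66 × 2.45 = 0.4366 m³/s
w_3 = (7.3 − 3.3)/2 = 2 m; q_3 = 0.38 × 1.20 × 2 = 0.9120 m³/s
w_4 = (9.9 − 6.2)/2 = 1.85 m; q_4 = 0.47 × 0.99 × 1.85 = 0.8608 m³/s
w_5 = (13.0 − 7.3)/2 = 2.85 m; q_5 = 0.33 × 0.96 × 2.85 = 0.9029 m³/s
w_6 = (16.5 − 9.9)/2 = 3.3 m; q_6 = 0.46 × 1.15 × 3.3 = 1.746 m³/s
w_7 = (16.5 − 13.0)/2 = 1.75 m; q_7 = 0.33 × 0.25 × 1.75 = 0.1444 m³/s
Q = Σ qᵢ = 5.075 m³/s

5.08 m³/s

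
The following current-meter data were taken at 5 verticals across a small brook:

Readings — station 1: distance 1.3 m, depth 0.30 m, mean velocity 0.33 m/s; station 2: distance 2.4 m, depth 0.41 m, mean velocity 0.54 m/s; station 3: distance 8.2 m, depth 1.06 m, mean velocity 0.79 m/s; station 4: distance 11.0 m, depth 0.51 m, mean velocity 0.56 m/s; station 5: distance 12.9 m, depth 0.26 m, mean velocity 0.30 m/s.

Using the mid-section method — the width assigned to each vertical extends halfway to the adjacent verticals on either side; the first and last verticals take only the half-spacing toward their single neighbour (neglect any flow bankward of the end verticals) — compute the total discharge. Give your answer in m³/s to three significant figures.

5.16 m³/s

w_1 = (2.4 − 1.3)/2 = 0.55 m; q_1 = 0.33 × 0.30 × 0.55 = 0.05445 m³/s
w_2 = (8.2 − 1.3)/2 = 3.45 m; q_2 = 0.54 × 0.41 × 3.45 = 0.7638 m³/s
w_3 = (11.0 − 2.4)/2 = 4.3 m; q_3 = 0.79 × 1.06 × 4.3 = 3.601 m³/s
w_4 = (12.9 − 8.2)/2 = 2.35 m; q_4 = 0.56 × 0.51 × 2.35 = 0.6712 m³/s
w_5 = (12.9 − 11.0)/2 = 0.95 m; q_5 = 0.30 × 0.26 × 0.95 = 0.07410 m³/s
Q = Σ qᵢ = 5.164 m³/s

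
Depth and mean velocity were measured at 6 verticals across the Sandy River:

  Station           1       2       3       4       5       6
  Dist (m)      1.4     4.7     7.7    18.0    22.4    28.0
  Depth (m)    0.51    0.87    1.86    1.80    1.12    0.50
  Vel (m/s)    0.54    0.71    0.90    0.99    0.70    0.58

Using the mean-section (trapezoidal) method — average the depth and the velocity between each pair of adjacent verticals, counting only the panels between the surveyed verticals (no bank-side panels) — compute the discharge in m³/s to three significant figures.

30.9 m³/s

Panel 1-2: Δb = 3.3 m, d̄ = (0.51+0.87)/2 = 0.69, v̄ = (0.54+0.71)/2 = 0.625 → q = 3.3×0.69×0.625 = 1.423 m³/s
Panel 2-3: Δb = 3 m, d̄ = (0.87+1.86)/2 = 1.365, v̄ = (0.71+0.90)/2 = 0.805 → q = 3×1.365×0.805 = 3.296 m³/s
Panel 3-4: Δb = 10.3 m, d̄ = (1.86+1.80)/2 = 1.83, v̄ = (0.90+0.99)/2 = 0.945 → q = 10.3×1.83×0.945 = 17.81 m³/s
Panel 4-5: Δb = 4.4 m, d̄ = (1.80+1.12)/2 = 1.46, v̄ = (0.99+0.70)/2 = 0.845 → q = 4.4×1.46×0.845 = 5.428 m³/s
Panel 5-6: Δb = 5.6 m, d̄ = (1.12+0.50)/2 = 0.81, v̄ = (0.70+0.58)/2 = 0.64 → q = 5.6×0.81×0.64 = 2.903 m³/s
Q = Σ q = 30.86 m³/s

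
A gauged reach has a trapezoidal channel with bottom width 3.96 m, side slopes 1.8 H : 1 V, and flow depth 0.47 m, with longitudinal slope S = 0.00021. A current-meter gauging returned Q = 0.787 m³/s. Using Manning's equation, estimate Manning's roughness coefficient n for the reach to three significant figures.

A = (b + z·y)·y = (3.96 + 1.8×0.47)×0.47 = 2.259 m²
P = b + 2y√(1+z²) = 3.96 + 2×0.47×√(1+1.8²) = 5.896 m
R = A/P = 2.259/5.896 = 0.3831 m
n = (1/Q)·A·R^(2/3)·S^(1/2) = (1/0.787) × 2.259 × 0.5275 × 0.01449 = 0.02194

0.0219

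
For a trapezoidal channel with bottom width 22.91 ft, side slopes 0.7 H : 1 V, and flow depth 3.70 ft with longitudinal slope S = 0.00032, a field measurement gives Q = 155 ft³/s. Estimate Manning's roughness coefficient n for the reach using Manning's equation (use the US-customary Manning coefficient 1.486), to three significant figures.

0.0333

A = (b + z·y)·y = (22.91 + 0.7×3.70)×3.70 = 94.35 ft²
P = b + 2y√(1+z²) = 22.91 + 2×3.70×√(1+0.7²) = 31.94 ft
R = A/P = 94.35/31.94 = 2.954 ft
n = (1.486/Q)·A·R^(2/3)·S^(1/2) = (1.486/155) × 94.35 × 2.059 × 0.01789 = 0.03331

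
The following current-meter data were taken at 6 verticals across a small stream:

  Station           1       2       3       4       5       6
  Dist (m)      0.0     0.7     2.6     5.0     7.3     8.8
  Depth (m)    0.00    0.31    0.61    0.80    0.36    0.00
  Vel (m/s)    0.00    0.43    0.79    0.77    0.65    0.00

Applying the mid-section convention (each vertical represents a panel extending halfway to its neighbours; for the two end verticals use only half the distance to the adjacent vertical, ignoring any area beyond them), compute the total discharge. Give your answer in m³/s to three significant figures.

3.10 m³/s

w_2 = (2.6 − 0.0)/2 = 1.3 m; q_2 = 0.43 × 0.31 × 1.3 = 0.1733 m³/s
w_3 = (5.0 − 0.7)/2 = 2.15 m; q_3 = 0.79 × 0.61 × 2.15 = 1.036 m³/s
w_4 = (7.3 − 2.6)/2 = 2.35 m; q_4 = 0.77 × 0.80 × 2.35 = 1.448 m³/s
w_5 = (8.8 − 5.0)/2 = 1.9 m; q_5 = 0.65 × 0.36 × 1.9 = 0.4446 m³/s
Stations 1, 6 contribute zero (depth or velocity is 0).
Q = Σ qᵢ = 3.102 m³/s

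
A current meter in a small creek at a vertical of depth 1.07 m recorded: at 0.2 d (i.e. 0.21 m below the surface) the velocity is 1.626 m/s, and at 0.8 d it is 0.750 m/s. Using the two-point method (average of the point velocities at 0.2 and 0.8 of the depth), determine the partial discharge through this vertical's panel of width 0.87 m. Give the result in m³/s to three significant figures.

v̄ = (1.626 + 0.750) / 2 = 1.188 m/s
q = v̄ × d × w = 1.188 × 1.07 × 0.87 = 1.106 m³/s

1.11 m³/s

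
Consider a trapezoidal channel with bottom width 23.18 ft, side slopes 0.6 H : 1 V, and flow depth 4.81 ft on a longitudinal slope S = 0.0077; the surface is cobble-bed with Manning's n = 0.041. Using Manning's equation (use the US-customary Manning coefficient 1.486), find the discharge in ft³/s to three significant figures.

A = (b + z·y)·y = (23.18 + 0.6×4.81)×4.81 = 125.4 ft²
P = b + 2y√(1+z²) = 23.18 + 2×4.81×√(1+0.6²) = 34.40 ft
R = A/P = 125.4/34.40 = 3.645 ft
Q = (1.486/n)·A·R^(2/3)·S^(1/2) = (1.486/0.041) × 125.4 × 3.645^(2/3) × 0.0077^(1/2) = 944.4 ft³/s

944 ft³/s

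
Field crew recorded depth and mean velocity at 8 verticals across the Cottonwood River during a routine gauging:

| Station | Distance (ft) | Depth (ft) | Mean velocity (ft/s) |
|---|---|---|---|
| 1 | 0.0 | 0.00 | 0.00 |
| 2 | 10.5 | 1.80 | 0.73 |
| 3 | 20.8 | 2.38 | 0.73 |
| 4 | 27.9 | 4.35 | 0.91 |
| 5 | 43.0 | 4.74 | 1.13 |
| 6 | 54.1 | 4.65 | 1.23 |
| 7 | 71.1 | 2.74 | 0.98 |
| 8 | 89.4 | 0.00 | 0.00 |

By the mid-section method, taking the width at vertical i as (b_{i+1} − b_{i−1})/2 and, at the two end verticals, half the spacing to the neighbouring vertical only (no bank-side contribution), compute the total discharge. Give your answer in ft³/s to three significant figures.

271 ft³/s

w_2 = (20.8 − 0.0)/2 = 10.4 ft; q_2 = 0.73 × 1.80 × 10.4 = 13.67 ft³/s
w_3 = (27.9 − 10.5)/2 = 8.7 ft; q_3 = 0.73 × 2.38 × 8.7 = 15.12 ft³/s
w_4 = (43.0 − 20.8)/2 = 11.1 ft; q_4 = 0.91 × 4.35 × 11.1 = 43.94 ft³/s
w_5 = (54.1 − 27.9)/2 = 13.1 ft; q_5 = 1.13 × 4.74 × 13.1 = 70.17 ft³/s
w_6 = (71.1 − 43.0)/2 = 14.05 ft; q_6 = 1.23 × 4.65 × 14.05 = 80.36 ft³/s
w_7 = (89.4 − 54.1)/2 = 17.65 ft; q_7 = 0.98 × 2.74 × 17.65 = 47.39 ft³/s
Stations 1, 8 contribute zero (depth or velocity is 0).
Q = Σ qᵢ = 270.6 ft³/s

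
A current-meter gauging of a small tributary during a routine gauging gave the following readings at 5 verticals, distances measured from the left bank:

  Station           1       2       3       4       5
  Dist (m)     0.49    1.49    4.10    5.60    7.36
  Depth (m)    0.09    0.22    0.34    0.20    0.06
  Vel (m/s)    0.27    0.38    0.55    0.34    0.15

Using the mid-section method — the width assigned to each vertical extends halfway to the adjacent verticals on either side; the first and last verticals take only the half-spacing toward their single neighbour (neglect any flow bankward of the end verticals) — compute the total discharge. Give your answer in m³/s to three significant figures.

0.666 m³/s

w_1 = (1.49 − 0.49)/2 = 0.5 m; q_1 = 0.27 × 0.09 × 0.5 = 0.01215 m³/s
w_2 = (4.10 − 0.49)/2 = 1.805 m; q_2 = 0.38 × 0.22 × 1.805 = 0.1509 m³/s
w_3 = (5.60 − 1.49)/2 = 2.055 m; q_3 = 0.55 × 0.34 × 2.055 = 0.3843 m³/s
w_4 = (7.36 − 4.10)/2 = 1.63 m; q_4 = 0.34 × 0.20 × 1.63 = 0.1108 m³/s
w_5 = (7.36 − 5.60)/2 = 0.88 m; q_5 = 0.15 × 0.06 × 0.88 = 0.007920 m³/s
Q = Σ qᵢ = 0.6661 m³/s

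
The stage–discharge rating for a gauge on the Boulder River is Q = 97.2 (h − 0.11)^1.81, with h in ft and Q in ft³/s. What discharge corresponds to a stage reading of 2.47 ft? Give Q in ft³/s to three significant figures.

460 ft³/s

Q = 97.2 × (2.47 − 0.11)^1.81 = 97.2 × 2.36^1.81 = 459.9 ft³/s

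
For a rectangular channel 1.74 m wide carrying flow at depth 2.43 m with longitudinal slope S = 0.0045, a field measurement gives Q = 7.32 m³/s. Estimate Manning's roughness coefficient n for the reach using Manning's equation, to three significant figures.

0.0288

A = b·y = 1.74 × 2.43 = 4.228 m²
P = b + 2y = 1.74 + 2×2.43 = 6.600 m
R = A/P = 4.228/6.600 = 0.6406 m
n = (1/Q)·A·R^(2/3)·S^(1/2) = (1/7.32) × 4.228 × 0.7431 × 0.06708 = 0.02880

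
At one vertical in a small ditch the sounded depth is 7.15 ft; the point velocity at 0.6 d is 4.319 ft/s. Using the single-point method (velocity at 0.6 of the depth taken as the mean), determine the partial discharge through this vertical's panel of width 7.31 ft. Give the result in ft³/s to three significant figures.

226 ft³/s

v̄ = v₀.₆ = 4.319 ft/s
q = v̄ × d × w = 4.319 × 7.15 × 7.31 = 225.7 ft³/s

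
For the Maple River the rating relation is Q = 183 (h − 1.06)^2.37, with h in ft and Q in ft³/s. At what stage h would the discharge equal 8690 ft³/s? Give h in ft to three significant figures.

6.16 ft

h − h₀ = (Q/C)^(1/b) = (8690/183)^(1/2.37) = 5.098 ft
h = 1.06 + 5.098 = 6.158 ft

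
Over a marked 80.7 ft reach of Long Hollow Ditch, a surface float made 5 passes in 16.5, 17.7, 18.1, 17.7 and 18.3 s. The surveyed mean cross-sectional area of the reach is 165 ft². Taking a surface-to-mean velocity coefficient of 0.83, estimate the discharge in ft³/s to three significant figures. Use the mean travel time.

t̄ = (16.5 + 17.7 + 18.1 + 17.7 + 18.3) / 5 = 17.66 s
v_surface = L / t̄ = 80.7 / 17.66 = 4.570 ft/s
v_mean = 0.83 × 4.570 = 3.793 ft/s
Q = A × v_mean = 165 × 3.793 = 625.8 ft³/s

626 ft³/s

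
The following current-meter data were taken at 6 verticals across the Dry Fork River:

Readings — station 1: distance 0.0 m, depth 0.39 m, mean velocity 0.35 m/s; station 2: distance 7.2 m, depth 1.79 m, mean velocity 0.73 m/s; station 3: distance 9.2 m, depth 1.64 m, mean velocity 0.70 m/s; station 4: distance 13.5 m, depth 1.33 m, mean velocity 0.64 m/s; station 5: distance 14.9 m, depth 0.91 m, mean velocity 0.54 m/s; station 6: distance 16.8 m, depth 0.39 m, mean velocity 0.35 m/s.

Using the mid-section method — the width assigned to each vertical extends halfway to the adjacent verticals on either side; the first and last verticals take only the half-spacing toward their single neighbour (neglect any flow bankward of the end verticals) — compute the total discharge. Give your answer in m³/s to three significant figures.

13.5 m³/s

w_1 = (7.2 − 0.0)/2 = 3.6 m; q_1 = 0.35 × 0.39 × 3.6 = 0.4914 m³/s
w_2 = (9.2 − 0.0)/2 = 4.6 m; q_2 = 0.73 × 1.79 × 4.6 = 6.011 m³/s
w_3 = (13.5 − 7.2)/2 = 3.15 m; q_3 = 0.70 × 1.64 × 3.15 = 3.616 m³/s
w_4 = (14.9 − 9.2)/2 = 2.85 m; q_4 = 0.64 × 1.33 × 2.85 = 2.426 m³/s
w_5 = (16.8 − 13.5)/2 = 1.65 m; q_5 = 0.54 × 0.91 × 1.65 = 0.8108 m³/s
w_6 = (16.8 − 14.9)/2 = 0.95 m; q_6 = 0.35 × 0.39 × 0.95 = 0.1297 m³/s
Q = Σ qᵢ = 13.48 m³/s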